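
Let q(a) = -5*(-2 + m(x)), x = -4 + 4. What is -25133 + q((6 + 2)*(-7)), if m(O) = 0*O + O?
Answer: -25123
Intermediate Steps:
x = 0
m(O) = O (m(O) = 0 + O = O)
q(a) = 10 (q(a) = -5*(-2 + 0) = -5*(-2) = 10)
-25133 + q((6 + 2)*(-7)) = -25133 + 10 = -25123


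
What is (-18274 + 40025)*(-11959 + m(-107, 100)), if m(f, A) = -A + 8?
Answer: -262121301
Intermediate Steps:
m(f, A) = 8 - A
(-18274 + 40025)*(-11959 + m(-107, 100)) = (-18274 + 40025)*(-11959 + (8 - 1*100)) = 21751*(-11959 + (8 - 100)) = 21751*(-11959 - 92) = 21751*(-12051) = -262121301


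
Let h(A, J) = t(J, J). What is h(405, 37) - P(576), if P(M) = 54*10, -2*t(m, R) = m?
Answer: -1117/2 ≈ -558.50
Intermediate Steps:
t(m, R) = -m/2
h(A, J) = -J/2
P(M) = 540
h(405, 37) - P(576) = -½*37 - 1*540 = -37/2 - 540 = -1117/2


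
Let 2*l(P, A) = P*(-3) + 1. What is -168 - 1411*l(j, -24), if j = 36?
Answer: 150641/2 ≈ 75321.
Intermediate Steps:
l(P, A) = ½ - 3*P/2 (l(P, A) = (P*(-3) + 1)/2 = (-3*P + 1)/2 = (1 - 3*P)/2 = ½ - 3*P/2)
-168 - 1411*l(j, -24) = -168 - 1411*(½ - 3/2*36) = -168 - 1411*(½ - 54) = -168 - 1411*(-107/2) = -168 + 150977/2 = 150641/2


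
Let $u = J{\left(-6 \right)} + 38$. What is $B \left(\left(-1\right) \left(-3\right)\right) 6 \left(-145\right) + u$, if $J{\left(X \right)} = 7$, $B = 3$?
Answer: $-7785$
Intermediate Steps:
$u = 45$ ($u = 7 + 38 = 45$)
$B \left(\left(-1\right) \left(-3\right)\right) 6 \left(-145\right) + u = 3 \left(\left(-1\right) \left(-3\right)\right) 6 \left(-145\right) + 45 = 3 \cdot 3 \cdot 6 \left(-145\right) + 45 = 9 \cdot 6 \left(-145\right) + 45 = 54 \left(-145\right) + 45 = -7830 + 45 = -7785$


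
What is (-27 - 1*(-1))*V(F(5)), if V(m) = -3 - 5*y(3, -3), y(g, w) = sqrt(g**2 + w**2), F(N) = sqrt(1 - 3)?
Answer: 78 + 390*sqrt(2) ≈ 629.54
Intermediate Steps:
F(N) = I*sqrt(2) (F(N) = sqrt(-2) = I*sqrt(2))
V(m) = -3 - 15*sqrt(2) (V(m) = -3 - 5*sqrt(3**2 + (-3)**2) = -3 - 5*sqrt(9 + 9) = -3 - 15*sqrt(2))
(-27 - 1*(-1))*V(F(5)) = (-27 - 1*(-1))*(-3 - 15*sqrt(2)) = (-27 + 1)*(-3 - 15*sqrt(2)) = -26*(-3 - 15*sqrt(2)) = 78 + 390*sqrt(2)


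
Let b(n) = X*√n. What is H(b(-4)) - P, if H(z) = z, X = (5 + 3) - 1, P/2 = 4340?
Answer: -8680 + 14*I ≈ -8680.0 + 14.0*I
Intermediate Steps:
P = 8680 (P = 2*4340 = 8680)
X = 7 (X = 8 - 1 = 7)
b(n) = 7*√n
H(b(-4)) - P = 7*√(-4) - 1*8680 = 7*(2*I) - 8680 = 14*I - 8680 = -8680 + 14*I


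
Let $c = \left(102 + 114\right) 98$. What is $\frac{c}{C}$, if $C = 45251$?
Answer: $\frac{21168}{45251} \approx 0.46779$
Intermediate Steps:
$c = 21168$ ($c = 216 \cdot 98 = 21168$)
$\frac{c}{C} = \frac{21168}{45251}$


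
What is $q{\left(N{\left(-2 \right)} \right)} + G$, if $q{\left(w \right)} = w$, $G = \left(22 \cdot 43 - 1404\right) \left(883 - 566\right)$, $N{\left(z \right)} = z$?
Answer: $-145188$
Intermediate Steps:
$G = -145186$ ($G = \left(946 - 1404\right) 317 = \left(-458\right) 317 = -145186$)
$q{\left(N{\left(-2 \right)} \right)} + G = -2 - 145186 = -145188$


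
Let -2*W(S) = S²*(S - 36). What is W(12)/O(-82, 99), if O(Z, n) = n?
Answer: 192/11 ≈ 17.455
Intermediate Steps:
W(S) = -S²*(-36 + S)/2 (W(S) = -S²*(S - 36)/2 = -S²*(-36 + S)/2)
W(12)/O(-82, 99) = ((½)*12²*(36 - 1*12))/99 = ((½)*144*(36 - 12))*(1/99) = ((½)*144*24)*(1/99) = 1728*(1/99) = 192/11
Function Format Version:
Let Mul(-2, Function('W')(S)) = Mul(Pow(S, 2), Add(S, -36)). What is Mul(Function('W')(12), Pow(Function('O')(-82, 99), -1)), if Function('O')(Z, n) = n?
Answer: Rational(192, 11) ≈ 17.455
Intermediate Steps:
Function('W')(S) = Mul(Rational(-1, 2), Pow(S, 2), Add(-36, S)) (Function('W')(S) = Mul(Rational(-1, 2), Mul(Pow(S, 2), Add(S, -36))) = Mul(Rational(-1, 2), Mul(Pow(S, 2), Add(-36, S))) = Mul(Rational(-1, 2), Pow(S, 2), Add(-36, S)))
Mul(Function('W')(12), Pow(Function('O')(-82, 99), -1)) = Mul(Mul(Rational(1, 2), Pow(12, 2), Add(36, Mul(-1, 12))), Pow(99, -1)) = Mul(Mul(Rational(1, 2), 144, Add(36, -12)), Rational(1, 99)) = Mul(Mul(Rational(1, 2), 144, 24), Rational(1, 99)) = Mul(1728, Rational(1, 99)) = Rational(192, 11)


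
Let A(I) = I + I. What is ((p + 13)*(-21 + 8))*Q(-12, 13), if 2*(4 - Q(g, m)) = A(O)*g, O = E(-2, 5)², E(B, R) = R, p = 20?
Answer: -130416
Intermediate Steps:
O = 25 (O = 5² = 25)
A(I) = 2*I
Q(g, m) = 4 - 25*g (Q(g, m) = 4 - 2*25*g/2 = 4 - 25*g)
((p + 13)*(-21 + 8))*Q(-12, 13) = ((20 + 13)*(-21 + 8))*(4 - 25*(-12)) = (33*(-13))*(4 + 300) = -429*304 = -130416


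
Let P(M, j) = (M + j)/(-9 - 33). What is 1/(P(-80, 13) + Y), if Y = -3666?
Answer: -42/153905 ≈ -0.00027290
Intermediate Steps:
P(M, j) = -M/42 - j/42 (P(M, j) = (M + j)/(-42) = (M + j)*(-1/42) = -M/42 - j/42)
1/(P(-80, 13) + Y) = 1/((-1/42*(-80) - 1/42*13) - 3666) = 1/((40/21 - 13/42) - 3666) = 1/(67/42 - 3666) = 1/(-153905/42) = -42/153905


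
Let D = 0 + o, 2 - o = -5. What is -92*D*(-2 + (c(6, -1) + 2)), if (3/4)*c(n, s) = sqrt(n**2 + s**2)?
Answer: -2576*sqrt(37)/3 ≈ -5223.1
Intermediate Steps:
c(n, s) = 4*sqrt(n**2 + s**2)/3
o = 7 (o = 2 - 1*(-5) = 2 + 5 = 7)
D = 7 (D = 0 + 7 = 7)
-92*D*(-2 + (c(6, -1) + 2)) = -644*(-2 + (4*sqrt(6**2 + (-1)**2)/3 + 2)) = -644*(-2 + (4*sqrt(36 + 1)/3 + 2)) = -644*(-2 + (4*sqrt(37)/3 + 2)) = -644*(-2 + (2 + 4*sqrt(37)/3)) = -644*4*sqrt(37)/3 = -2576*sqrt(37)/3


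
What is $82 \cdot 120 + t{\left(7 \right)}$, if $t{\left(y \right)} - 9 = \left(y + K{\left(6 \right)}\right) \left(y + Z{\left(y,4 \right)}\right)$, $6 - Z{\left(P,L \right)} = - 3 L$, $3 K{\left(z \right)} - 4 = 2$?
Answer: $10074$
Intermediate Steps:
$K{\left(z \right)} = 2$ ($K{\left(z \right)} = \frac{4}{3} + \frac{1}{3} \cdot 2 = \frac{4}{3} + \frac{2}{3} = 2$)
$Z{\left(P,L \right)} = 6 + 3 L$ ($Z{\left(P,L \right)} = 6 - - 3 L = 6 + 3 L$)
$t{\left(y \right)} = 9 + \left(2 + y\right) \left(18 + y\right)$ ($t{\left(y \right)} = 9 + \left(y + 2\right) \left(y + \left(6 + 3 \cdot 4\right)\right) = 9 + \left(2 + y\right) \left(y + \left(6 + 12\right)\right) = 9 + \left(2 + y\right) \left(y + 18\right) = 9 + \left(2 + y\right) \left(18 + y\right)$)
$82 \cdot 120 + t{\left(7 \right)} = 82 \cdot 120 + \left(45 + 7^{2} + 20 \cdot 7\right) = 9840 + \left(45 + 49 + 140\right) = 9840 + 234 = 10074$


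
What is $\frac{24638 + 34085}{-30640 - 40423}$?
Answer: $- \frac{58723}{71063} \approx -0.82635$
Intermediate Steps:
$\frac{24638 + 34085}{-30640 - 40423} = \frac{58723}{-71063} = 58723 \left(- \frac{1}{71063}\right) = - \frac{58723}{71063}$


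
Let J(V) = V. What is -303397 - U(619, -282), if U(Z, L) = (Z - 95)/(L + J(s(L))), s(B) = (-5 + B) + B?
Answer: -258190323/851 ≈ -3.0340e+5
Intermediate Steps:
s(B) = -5 + 2*B
U(Z, L) = (-95 + Z)/(-5 + 3*L) (U(Z, L) = (Z - 95)/(L + (-5 + 2*L)) = (-95 + Z)/(-5 + 3*L))
-303397 - U(619, -282) = -303397 - (-95 + 619)/(-5 + 3*(-282)) = -303397 - 524/(-5 - 846) = -303397 - 524/(-851) = -303397 - (-1)*524/851 = -303397 - 1*(-524/851) = -303397 + 524/851 = -258190323/851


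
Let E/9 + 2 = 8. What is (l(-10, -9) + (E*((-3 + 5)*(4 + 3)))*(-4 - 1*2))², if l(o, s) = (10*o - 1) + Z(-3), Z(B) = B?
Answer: 21529600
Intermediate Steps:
E = 54 (E = -18 + 9*8 = -18 + 72 = 54)
l(o, s) = -4 + 10*o (l(o, s) = (10*o - 1) - 3 = (-1 + 10*o) - 3 = -4 + 10*o)
(l(-10, -9) + (E*((-3 + 5)*(4 + 3)))*(-4 - 1*2))² = ((-4 + 10*(-10)) + (54*((-3 + 5)*(4 + 3)))*(-4 - 1*2))² = ((-4 - 100) + (54*(2*7))*(-4 - 2))² = (-104 + (54*14)*(-6))² = (-104 + 756*(-6))² = (-104 - 4536)² = (-4640)² = 21529600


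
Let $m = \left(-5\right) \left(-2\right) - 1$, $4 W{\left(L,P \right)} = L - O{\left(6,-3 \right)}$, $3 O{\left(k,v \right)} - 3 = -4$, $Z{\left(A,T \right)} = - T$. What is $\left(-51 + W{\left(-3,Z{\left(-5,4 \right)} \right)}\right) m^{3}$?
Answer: $-37665$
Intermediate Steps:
$O{\left(k,v \right)} = - \frac{1}{3}$ ($O{\left(k,v \right)} = 1 + \frac{1}{3} \left(-4\right) = 1 - \frac{4}{3} = - \frac{1}{3}$)
$W{\left(L,P \right)} = \frac{1}{12} + \frac{L}{4}$ ($W{\left(L,P \right)} = \frac{L - - \frac{1}{3}}{4} = \frac{L + \frac{1}{3}}{4} = \frac{\frac{1}{3} + L}{4} = \frac{1}{12} + \frac{L}{4}$)
$m = 9$ ($m = 10 - 1 = 9$)
$\left(-51 + W{\left(-3,Z{\left(-5,4 \right)} \right)}\right) m^{3} = \left(-51 + \left(\frac{1}{12} + \frac{1}{4} \left(-3\right)\right)\right) 9^{3} = \left(-51 + \left(\frac{1}{12} - \frac{3}{4}\right)\right) 729 = \left(-51 - \frac{2}{3}\right) 729 = \left(- \frac{155}{3}\right) 729 = -37665$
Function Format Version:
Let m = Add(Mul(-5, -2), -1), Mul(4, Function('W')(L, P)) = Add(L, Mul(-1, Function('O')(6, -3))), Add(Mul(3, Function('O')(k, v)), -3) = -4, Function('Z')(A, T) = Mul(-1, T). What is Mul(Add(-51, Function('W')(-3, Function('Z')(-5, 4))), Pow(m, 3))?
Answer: -37665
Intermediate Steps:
Function('O')(k, v) = Rational(-1, 3) (Function('O')(k, v) = Add(1, Mul(Rational(1, 3), -4)) = Add(1, Rational(-4, 3)) = Rational(-1, 3))
Function('W')(L, P) = Add(Rational(1, 12), Mul(Rational(1, 4), L)) (Function('W')(L, P) = Mul(Rational(1, 4), Add(L, Mul(-1, Rational(-1, 3)))) = Mul(Rational(1, 4), Add(L, Rational(1, 3))) = Mul(Rational(1, 4), Add(Rational(1, 3), L)) = Add(Rational(1, 12), Mul(Rational(1, 4), L)))
m = 9 (m = Add(10, -1) = 9)
Mul(Add(-51, Function('W')(-3, Function('Z')(-5, 4))), Pow(m, 3)) = Mul(Add(-51, Add(Rational(1, 12), Mul(Rational(1, 4), -3))), Pow(9, 3)) = Mul(Add(-51, Add(Rational(1, 12), Rational(-3, 4))), 729) = Mul(Add(-51, Rational(-2, 3)), 729) = Mul(Rational(-155, 3), 729) = -37665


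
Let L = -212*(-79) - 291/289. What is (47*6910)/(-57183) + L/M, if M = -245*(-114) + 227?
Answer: -2366015713987/465319400259 ≈ -5.0847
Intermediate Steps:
M = 28157 (M = 27930 + 227 = 28157)
L = 4839881/289 (L = 16748 - 291*1/289 = 16748 - 291/289 = 4839881/289 ≈ 16747.)
(47*6910)/(-57183) + L/M = (47*6910)/(-57183) + (4839881/289)/28157 = 324770*(-1/57183) + (4839881/289)*(1/28157) = -324770/57183 + 4839881/8137373 = -2366015713987/465319400259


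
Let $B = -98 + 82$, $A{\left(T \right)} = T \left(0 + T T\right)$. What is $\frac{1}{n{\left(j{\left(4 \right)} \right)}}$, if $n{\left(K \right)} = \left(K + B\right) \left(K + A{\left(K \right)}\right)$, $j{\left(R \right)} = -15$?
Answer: $\frac{1}{105090} \approx 9.5157 \cdot 10^{-6}$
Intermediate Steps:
$A{\left(T \right)} = T^{3}$ ($A{\left(T \right)} = T \left(0 + T^{2}\right) = T T^{2} = T^{3}$)
$B = -16$
$n{\left(K \right)} = \left(-16 + K\right) \left(K + K^{3}\right)$ ($n{\left(K \right)} = \left(K - 16\right) \left(K + K^{3}\right) = \left(-16 + K\right) \left(K + K^{3}\right)$)
$\frac{1}{n{\left(j{\left(4 \right)} \right)}} = \frac{1}{\left(-15\right) \left(-16 - 15 + \left(-15\right)^{3} - 16 \left(-15\right)^{2}\right)} = \frac{1}{\left(-15\right) \left(-16 - 15 - 3375 - 3600\right)} = \frac{1}{\left(-15\right) \left(-7006\right)} = \frac{1}{105090}$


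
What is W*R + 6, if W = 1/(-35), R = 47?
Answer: 163/35 ≈ 4.6571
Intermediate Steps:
W = -1/35 ≈ -0.028571
W*R + 6 = -1/35*47 + 6 = -47/35 + 6 = 163/35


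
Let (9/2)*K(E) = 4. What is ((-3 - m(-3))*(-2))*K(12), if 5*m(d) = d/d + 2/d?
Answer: 736/135 ≈ 5.4519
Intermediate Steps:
K(E) = 8/9 (K(E) = (2/9)*4 = 8/9)
m(d) = ⅕ + 2/(5*d) (m(d) = (d/d + 2/d)/5 = (1 + 2/d)/5 = ⅕ + 2/(5*d))
((-3 - m(-3))*(-2))*K(12) = ((-3 - (2 - 3)/(5*(-3)))*(-2))*(8/9) = ((-3 - (-1)*(-1)/(5*3))*(-2))*(8/9) = ((-3 - 1*1/15)*(-2))*(8/9) = ((-3 - 1/15)*(-2))*(8/9) = -46/15*(-2)*(8/9) = (92/15)*(8/9) = 736/135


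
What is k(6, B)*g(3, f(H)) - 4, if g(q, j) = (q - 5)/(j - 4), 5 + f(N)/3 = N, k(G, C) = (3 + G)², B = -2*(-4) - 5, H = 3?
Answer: 61/5 ≈ 12.200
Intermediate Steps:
B = 3 (B = 8 - 5 = 3)
f(N) = -15 + 3*N
g(q, j) = (-5 + q)/(-4 + j)
k(6, B)*g(3, f(H)) - 4 = (3 + 6)²*((-5 + 3)/(-4 + (-15 + 3*3))) - 4 = 9²*(-2/(-4 + (-15 + 9))) - 4 = 81*(-2/(-4 - 6)) - 4 = 81*(-2/(-10)) - 4 = 81*(-⅒*(-2)) - 4 = 81*(⅕) - 4 = 81/5 - 4 = 61/5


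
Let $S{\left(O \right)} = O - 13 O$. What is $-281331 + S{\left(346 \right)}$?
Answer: $-285483$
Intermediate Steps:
$S{\left(O \right)} = - 12 O$
$-281331 + S{\left(346 \right)} = -281331 - 4152 = -285483$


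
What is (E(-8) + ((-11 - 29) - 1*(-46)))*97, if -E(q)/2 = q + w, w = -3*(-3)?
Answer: 388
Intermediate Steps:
w = 9
E(q) = -18 - 2*q (E(q) = -2*(q + 9) = -2*(9 + q) = -18 - 2*q)
(E(-8) + ((-11 - 29) - 1*(-46)))*97 = ((-18 - 2*(-8)) + ((-11 - 29) - 1*(-46)))*97 = ((-18 + 16) + (-40 + 46))*97 = (-2 + 6)*97 = 4*97 = 388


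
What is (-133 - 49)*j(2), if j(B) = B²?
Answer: -728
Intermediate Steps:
(-133 - 49)*j(2) = (-133 - 49)*2² = -182*4 = -728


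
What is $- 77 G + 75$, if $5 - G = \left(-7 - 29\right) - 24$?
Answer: $-4930$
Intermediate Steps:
$G = 65$ ($G = 5 - \left(\left(-7 - 29\right) - 24\right) = 5 - \left(-36 - 24\right) = 5 - -60 = 5 + 60 = 65$)
$- 77 G + 75 = \left(-77\right) 65 + 75 = -5005 + 75 = -4930$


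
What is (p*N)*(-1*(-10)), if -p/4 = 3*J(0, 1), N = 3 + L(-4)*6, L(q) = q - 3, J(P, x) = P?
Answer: 0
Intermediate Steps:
L(q) = -3 + q
N = -39 (N = 3 + (-3 - 4)*6 = 3 - 7*6 = 3 - 42 = -39)
p = 0 (p = -12*0 = -4*0 = 0)
(p*N)*(-1*(-10)) = (0*(-39))*(-1*(-10)) = 0*10 = 0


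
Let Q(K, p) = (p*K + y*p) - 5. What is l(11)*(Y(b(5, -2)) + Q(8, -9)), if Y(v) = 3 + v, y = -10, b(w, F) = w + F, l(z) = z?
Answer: 209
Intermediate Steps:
b(w, F) = F + w
Q(K, p) = -5 - 10*p + K*p (Q(K, p) = (p*K - 10*p) - 5 = (K*p - 10*p) - 5 = (-10*p + K*p) - 5 = -5 - 10*p + K*p)
l(11)*(Y(b(5, -2)) + Q(8, -9)) = 11*((3 + (-2 + 5)) + (-5 - 10*(-9) + 8*(-9))) = 11*((3 + 3) + (-5 + 90 - 72)) = 11*(6 + 13) = 11*19 = 209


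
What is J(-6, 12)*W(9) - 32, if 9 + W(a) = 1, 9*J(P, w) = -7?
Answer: -232/9 ≈ -25.778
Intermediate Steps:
J(P, w) = -7/9 (J(P, w) = (⅑)*(-7) = -7/9)
W(a) = -8 (W(a) = -9 + 1 = -8)
J(-6, 12)*W(9) - 32 = -7/9*(-8) - 32 = 56/9 - 32 = -232/9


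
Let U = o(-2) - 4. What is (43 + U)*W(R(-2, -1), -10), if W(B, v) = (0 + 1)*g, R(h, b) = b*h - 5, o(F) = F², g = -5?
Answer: -215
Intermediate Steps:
R(h, b) = -5 + b*h
W(B, v) = -5 (W(B, v) = (0 + 1)*(-5) = 1*(-5) = -5)
U = 0 (U = (-2)² - 4 = 4 - 4 = 0)
(43 + U)*W(R(-2, -1), -10) = (43 + 0)*(-5) = 43*(-5) = -215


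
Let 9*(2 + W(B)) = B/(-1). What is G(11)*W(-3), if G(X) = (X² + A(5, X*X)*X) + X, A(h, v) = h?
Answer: -935/3 ≈ -311.67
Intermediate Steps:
G(X) = X² + 6*X (G(X) = (X² + 5*X) + X = X² + 6*X)
W(B) = -2 - B/9 (W(B) = -2 + (B/(-1))/9 = -2 + (B*(-1))/9 = -2 + (-B)/9 = -2 - B/9)
G(11)*W(-3) = (11*(6 + 11))*(-2 - ⅑*(-3)) = (11*17)*(-2 + ⅓) = 187*(-5/3) = -935/3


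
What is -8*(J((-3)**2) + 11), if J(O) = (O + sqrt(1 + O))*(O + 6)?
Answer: -1168 - 120*sqrt(10) ≈ -1547.5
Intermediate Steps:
J(O) = (6 + O)*(O + sqrt(1 + O)) (J(O) = (O + sqrt(1 + O))*(6 + O) = (6 + O)*(O + sqrt(1 + O)))
-8*(J((-3)**2) + 11) = -8*((((-3)**2)**2 + 6*(-3)**2 + 6*sqrt(1 + (-3)**2) + (-3)**2*sqrt(1 + (-3)**2)) + 11) = -8*((9**2 + 6*9 + 6*sqrt(1 + 9) + 9*sqrt(1 + 9)) + 11) = -8*((81 + 54 + 6*sqrt(10) + 9*sqrt(10)) + 11) = -8*((135 + 15*sqrt(10)) + 11) = -8*(146 + 15*sqrt(10)) = -1168 - 120*sqrt(10)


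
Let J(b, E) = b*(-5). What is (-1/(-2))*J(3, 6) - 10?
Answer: -35/2 ≈ -17.500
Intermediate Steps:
J(b, E) = -5*b
(-1/(-2))*J(3, 6) - 10 = (-1/(-2))*(-5*3) - 10 = -1*(-½)*(-15) - 10 = (½)*(-15) - 10 = -15/2 - 10 = -35/2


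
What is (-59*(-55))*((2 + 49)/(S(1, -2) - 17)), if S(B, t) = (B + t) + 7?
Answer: -15045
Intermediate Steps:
S(B, t) = 7 + B + t
(-59*(-55))*((2 + 49)/(S(1, -2) - 17)) = (-59*(-55))*((2 + 49)/((7 + 1 - 2) - 17)) = 3245*(51/(6 - 17)) = 3245*(51/(-11)) = 3245*(51*(-1/11)) = 3245*(-51/11) = -15045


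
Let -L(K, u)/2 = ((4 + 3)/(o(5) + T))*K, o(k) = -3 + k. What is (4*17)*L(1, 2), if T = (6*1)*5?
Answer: -119/4 ≈ -29.750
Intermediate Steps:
T = 30 (T = 6*5 = 30)
L(K, u) = -7*K/16 (L(K, u) = -2*(4 + 3)/((-3 + 5) + 30)*K = -2*7/(2 + 30)*K = -2*7/32*K = -2*7*(1/32)*K = -7*K/16)
(4*17)*L(1, 2) = (4*17)*(-7/16*1) = 68*(-7/16) = -119/4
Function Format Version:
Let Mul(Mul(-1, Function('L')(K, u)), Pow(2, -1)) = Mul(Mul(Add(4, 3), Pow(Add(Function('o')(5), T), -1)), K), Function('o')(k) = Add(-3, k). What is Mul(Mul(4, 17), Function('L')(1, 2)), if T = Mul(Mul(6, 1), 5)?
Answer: Rational(-119, 4) ≈ -29.750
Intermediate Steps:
T = 30 (T = Mul(6, 5) = 30)
Function('L')(K, u) = Mul(Rational(-7, 16), K) (Function('L')(K, u) = Mul(-2, Mul(Mul(Add(4, 3), Pow(Add(Add(-3, 5), 30), -1)), K)) = Mul(-2, Mul(Mul(7, Pow(Add(2, 30), -1)), K)) = Mul(-2, Mul(Mul(7, Pow(32, -1)), K)) = Mul(-2, Mul(Mul(7, Rational(1, 32)), K)) = Mul(-2, Mul(Rational(7, 32), K)) = Mul(Rational(-7, 16), K))
Mul(Mul(4, 17), Function('L')(1, 2)) = Mul(Mul(4, 17), Mul(Rational(-7, 16), 1)) = Mul(68, Rational(-7, 16)) = Rational(-119, 4)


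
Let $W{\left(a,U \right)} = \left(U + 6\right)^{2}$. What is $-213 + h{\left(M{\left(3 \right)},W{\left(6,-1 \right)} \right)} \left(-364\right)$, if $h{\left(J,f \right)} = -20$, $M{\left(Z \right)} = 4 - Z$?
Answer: $7067$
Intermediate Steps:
$W{\left(a,U \right)} = \left(6 + U\right)^{2}$
$-213 + h{\left(M{\left(3 \right)},W{\left(6,-1 \right)} \right)} \left(-364\right) = -213 - -7280 = -213 + 7280 = 7067$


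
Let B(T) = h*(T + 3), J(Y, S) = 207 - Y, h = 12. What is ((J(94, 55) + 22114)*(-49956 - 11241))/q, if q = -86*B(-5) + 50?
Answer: -1360225719/2114 ≈ -6.4344e+5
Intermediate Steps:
B(T) = 36 + 12*T (B(T) = 12*(T + 3) = 12*(3 + T) = 36 + 12*T)
q = 2114 (q = -86*(36 + 12*(-5)) + 50 = -86*(36 - 60) + 50 = -86*(-24) + 50 = 2064 + 50 = 2114)
((J(94, 55) + 22114)*(-49956 - 11241))/q = (((207 - 1*94) + 22114)*(-49956 - 11241))/2114 = (((207 - 94) + 22114)*(-61197))*(1/2114) = ((113 + 22114)*(-61197))*(1/2114) = (22227*(-61197))*(1/2114) = -1360225719*1/2114 = -1360225719/2114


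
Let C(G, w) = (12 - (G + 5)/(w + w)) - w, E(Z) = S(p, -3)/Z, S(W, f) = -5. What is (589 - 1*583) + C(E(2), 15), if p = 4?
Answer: 35/12 ≈ 2.9167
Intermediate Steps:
E(Z) = -5/Z
C(G, w) = 12 - w - (5 + G)/(2*w) (C(G, w) = (12 - (5 + G)/(2*w)) - w = 12 - w - (5 + G)/(2*w))
(589 - 1*583) + C(E(2), 15) = (589 - 1*583) + (12 - 1*15 - 5/2/15 - ½*(-5/2)/15) = (589 - 583) + (12 - 15 - 5/2*1/15 - ½*(-5*½)*1/15) = 6 + (12 - 15 - ⅙ - ½*(-5/2)*1/15) = 6 + (12 - 15 - ⅙ + 1/12) = 6 - 37/12 = 35/12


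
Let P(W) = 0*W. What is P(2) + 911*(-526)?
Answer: -479186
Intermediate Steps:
P(W) = 0
P(2) + 911*(-526) = 0 + 911*(-526) = 0 - 479186 = -479186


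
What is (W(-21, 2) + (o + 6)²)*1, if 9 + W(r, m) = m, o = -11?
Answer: 18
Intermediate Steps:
W(r, m) = -9 + m
(W(-21, 2) + (o + 6)²)*1 = ((-9 + 2) + (-11 + 6)²)*1 = (-7 + (-5)²)*1 = (-7 + 25)*1 = 18*1 = 18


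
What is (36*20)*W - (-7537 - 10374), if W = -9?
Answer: 11431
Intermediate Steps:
(36*20)*W - (-7537 - 10374) = (36*20)*(-9) - (-7537 - 10374) = 720*(-9) - 1*(-17911) = -6480 + 17911 = 11431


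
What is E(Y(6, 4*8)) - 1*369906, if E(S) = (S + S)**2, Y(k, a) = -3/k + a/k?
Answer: -3328313/9 ≈ -3.6981e+5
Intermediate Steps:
E(S) = 4*S**2 (E(S) = (2*S)**2 = 4*S**2)
E(Y(6, 4*8)) - 1*369906 = 4*((-3 + 4*8)/6)**2 - 1*369906 = 4*((-3 + 32)/6)**2 - 369906 = 4*((1/6)*29)**2 - 369906 = 4*(29/6)**2 - 369906 = 4*(841/36) - 369906 = 841/9 - 369906 = -3328313/9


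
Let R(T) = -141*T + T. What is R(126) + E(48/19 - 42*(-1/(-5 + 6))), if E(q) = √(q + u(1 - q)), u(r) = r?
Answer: -17639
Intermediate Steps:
E(q) = 1 (E(q) = √(q + (1 - q)) = √1 = 1)
R(T) = -140*T
R(126) + E(48/19 - 42*(-1/(-5 + 6))) = -140*126 + 1 = -17640 + 1 = -17639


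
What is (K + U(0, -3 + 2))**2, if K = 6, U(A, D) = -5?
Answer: 1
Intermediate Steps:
(K + U(0, -3 + 2))**2 = (6 - 5)**2 = 1**2 = 1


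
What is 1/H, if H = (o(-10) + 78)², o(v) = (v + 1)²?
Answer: 1/25281 ≈ 3.9555e-5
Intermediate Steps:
o(v) = (1 + v)²
H = 25281 (H = ((1 - 10)² + 78)² = ((-9)² + 78)² = (81 + 78)² = 159² = 25281)
1/H = 1/25281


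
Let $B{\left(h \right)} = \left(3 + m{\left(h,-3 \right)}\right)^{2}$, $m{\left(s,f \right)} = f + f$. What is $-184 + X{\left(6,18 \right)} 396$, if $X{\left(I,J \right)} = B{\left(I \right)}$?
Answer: $3380$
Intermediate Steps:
$m{\left(s,f \right)} = 2 f$
$B{\left(h \right)} = 9$ ($B{\left(h \right)} = \left(3 + 2 \left(-3\right)\right)^{2} = \left(3 - 6\right)^{2} = \left(-3\right)^{2} = 9$)
$X{\left(I,J \right)} = 9$
$-184 + X{\left(6,18 \right)} 396 = -184 + 9 \cdot 396 = -184 + 3564 = 3380$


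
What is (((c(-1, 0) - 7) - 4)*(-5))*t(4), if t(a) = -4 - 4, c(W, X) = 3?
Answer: -320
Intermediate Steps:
t(a) = -8
(((c(-1, 0) - 7) - 4)*(-5))*t(4) = (((3 - 7) - 4)*(-5))*(-8) = ((-4 - 4)*(-5))*(-8) = -8*(-5)*(-8) = 40*(-8) = -320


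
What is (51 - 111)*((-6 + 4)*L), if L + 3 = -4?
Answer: -840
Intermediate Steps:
L = -7 (L = -3 - 4 = -7)
(51 - 111)*((-6 + 4)*L) = (51 - 111)*((-6 + 4)*(-7)) = -(-120)*(-7) = -60*14 = -840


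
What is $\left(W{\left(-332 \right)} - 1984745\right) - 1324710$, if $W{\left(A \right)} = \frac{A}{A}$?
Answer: $-3309454$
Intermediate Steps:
$W{\left(A \right)} = 1$
$\left(W{\left(-332 \right)} - 1984745\right) - 1324710 = \left(1 - 1984745\right) - 1324710 = -1984744 - 1324710 = -3309454$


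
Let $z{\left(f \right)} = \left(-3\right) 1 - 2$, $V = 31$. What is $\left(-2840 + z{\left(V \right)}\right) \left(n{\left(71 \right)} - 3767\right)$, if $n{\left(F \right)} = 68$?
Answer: $10523655$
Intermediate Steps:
$z{\left(f \right)} = -5$ ($z{\left(f \right)} = -3 - 2 = -5$)
$\left(-2840 + z{\left(V \right)}\right) \left(n{\left(71 \right)} - 3767\right) = \left(-2840 - 5\right) \left(68 - 3767\right) = \left(-2845\right) \left(-3699\right) = 10523655$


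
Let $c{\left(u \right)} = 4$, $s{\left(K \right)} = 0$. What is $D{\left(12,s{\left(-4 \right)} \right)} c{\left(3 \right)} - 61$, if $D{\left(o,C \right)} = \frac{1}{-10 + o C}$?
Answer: $- \frac{307}{5} \approx -61.4$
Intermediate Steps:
$D{\left(o,C \right)} = \frac{1}{-10 + C o}$
$D{\left(12,s{\left(-4 \right)} \right)} c{\left(3 \right)} - 61 = \frac{1}{-10 + 0 \cdot 12} \cdot 4 - 61 = \frac{1}{-10 + 0} \cdot 4 - 61 = \frac{1}{-10} \cdot 4 - 61 = \left(- \frac{1}{10}\right) 4 - 61 = - \frac{2}{5} - 61 = - \frac{307}{5}$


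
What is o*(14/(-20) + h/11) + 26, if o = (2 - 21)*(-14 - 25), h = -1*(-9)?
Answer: 12493/110 ≈ 113.57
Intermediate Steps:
h = 9
o = 741 (o = -19*(-39) = 741)
o*(14/(-20) + h/11) + 26 = 741*(14/(-20) + 9/11) + 26 = 741*(14*(-1/20) + 9*(1/11)) + 26 = 741*(-7/10 + 9/11) + 26 = 741*(13/110) + 26 = 9633/110 + 26 = 12493/110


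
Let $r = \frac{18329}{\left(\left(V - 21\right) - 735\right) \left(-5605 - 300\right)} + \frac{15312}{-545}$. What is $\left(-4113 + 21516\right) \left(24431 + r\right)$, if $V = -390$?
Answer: $\frac{104418019834889419}{245872390} \approx 4.2468 \cdot 10^{8}$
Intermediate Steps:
$r = - \frac{20721661051}{737617170}$ ($r = \frac{18329}{\left(\left(-390 - 21\right) - 735\right) \left(-5605 - 300\right)} + \frac{15312}{-545} = \frac{18329}{\left(-411 - 735\right) \left(-5905\right)} + 15312 \left(- \frac{1}{545}\right) = \frac{18329}{\left(-1146\right) \left(-5905\right)} - \frac{15312}{545} = \frac{18329}{6767130} - \frac{15312}{545} = - \frac{20721661051}{737617170} \approx -28.093$)
$\left(-4113 + 21516\right) \left(24431 + r\right) = \left(-4113 + 21516\right) \left(24431 - \frac{20721661051}{737617170}\right) = 17403 \cdot \frac{18000003419219}{737617170} = \frac{104418019834889419}{245872390}$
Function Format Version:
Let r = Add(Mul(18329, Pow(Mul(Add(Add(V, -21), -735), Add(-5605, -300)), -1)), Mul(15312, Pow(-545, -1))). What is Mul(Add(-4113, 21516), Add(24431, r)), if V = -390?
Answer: Rational(104418019834889419, 245872390) ≈ 4.2468e+8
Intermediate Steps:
r = Rational(-20721661051, 737617170) (r = Add(Mul(18329, Pow(Mul(Add(Add(-390, -21), -735), Add(-5605, -300)), -1)), Mul(15312, Pow(-545, -1))) = Add(Mul(18329, Pow(Mul(Add(-411, -735), -5905), -1)), Mul(15312, Rational(-1, 545))) = Add(Mul(18329, Pow(Mul(-1146, -5905), -1)), Rational(-15312, 545)) = Add(Mul(18329, Pow(6767130, -1)), Rational(-15312, 545)) = Add(Mul(18329, Rational(1, 6767130)), Rational(-15312, 545)) = Add(Rational(18329, 6767130), Rational(-15312, 545)) = Rational(-20721661051, 737617170) ≈ -28.093)
Mul(Add(-4113, 21516), Add(24431, r)) = Mul(Add(-4113, 21516), Add(24431, Rational(-20721661051, 737617170))) = Mul(17403, Rational(18000003419219, 737617170)) = Rational(104418019834889419, 245872390)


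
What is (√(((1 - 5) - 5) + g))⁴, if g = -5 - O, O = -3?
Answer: 121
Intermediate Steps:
g = -2 (g = -5 - 1*(-3) = -5 + 3 = -2)
(√(((1 - 5) - 5) + g))⁴ = (√(((1 - 5) - 5) - 2))⁴ = (√((-4 - 5) - 2))⁴ = (√(-9 - 2))⁴ = (√(-11))⁴ = (I*√11)⁴ = 121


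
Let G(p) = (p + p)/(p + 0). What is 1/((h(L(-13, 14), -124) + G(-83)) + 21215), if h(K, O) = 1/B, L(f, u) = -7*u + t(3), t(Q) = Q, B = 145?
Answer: 145/3076466 ≈ 4.7132e-5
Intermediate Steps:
G(p) = 2 (G(p) = (2*p)/p = 2)
L(f, u) = 3 - 7*u (L(f, u) = -7*u + 3 = 3 - 7*u)
h(K, O) = 1/145
1/((h(L(-13, 14), -124) + G(-83)) + 21215) = 1/((1/145 + 2) + 21215) = 1/(291/145 + 21215) = 1/(3076466/145) = 145/3076466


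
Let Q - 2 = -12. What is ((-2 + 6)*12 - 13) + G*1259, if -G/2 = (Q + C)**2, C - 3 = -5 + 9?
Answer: -22627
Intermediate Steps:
Q = -10 (Q = 2 - 12 = -10)
C = 7 (C = 3 + (-5 + 9) = 3 + 4 = 7)
G = -18 (G = -2*(-10 + 7)**2 = -2*(-3)**2 = -2*9 = -18)
((-2 + 6)*12 - 13) + G*1259 = ((-2 + 6)*12 - 13) - 18*1259 = (4*12 - 13) - 22662 = (48 - 13) - 22662 = 35 - 22662 = -22627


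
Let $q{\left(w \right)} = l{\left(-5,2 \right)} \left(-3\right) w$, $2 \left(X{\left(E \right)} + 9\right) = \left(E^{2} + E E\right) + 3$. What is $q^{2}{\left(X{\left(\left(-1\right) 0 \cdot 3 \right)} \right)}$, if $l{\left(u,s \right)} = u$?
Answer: $\frac{50625}{4} \approx 12656.0$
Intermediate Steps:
$X{\left(E \right)} = - \frac{15}{2} + E^{2}$ ($X{\left(E \right)} = -9 + \frac{\left(E^{2} + E E\right) + 3}{2} = -9 + \frac{\left(E^{2} + E^{2}\right) + 3}{2} = -9 + \frac{2 E^{2} + 3}{2} = -9 + \frac{3 + 2 E^{2}}{2} = -9 + \left(\frac{3}{2} + E^{2}\right) = - \frac{15}{2} + E^{2}$)
$q{\left(w \right)} = 15 w$ ($q{\left(w \right)} = \left(-5\right) \left(-3\right) w = 15 w$)
$q^{2}{\left(X{\left(\left(-1\right) 0 \cdot 3 \right)} \right)} = \left(15 \left(- \frac{15}{2} + \left(\left(-1\right) 0 \cdot 3\right)^{2}\right)\right)^{2} = \left(15 \left(- \frac{15}{2} + \left(0 \cdot 3\right)^{2}\right)\right)^{2} = \left(15 \left(- \frac{15}{2} + 0^{2}\right)\right)^{2} = \left(15 \left(- \frac{15}{2} + 0\right)\right)^{2} = \left(15 \left(- \frac{15}{2}\right)\right)^{2} = \left(- \frac{225}{2}\right)^{2} = \frac{50625}{4}$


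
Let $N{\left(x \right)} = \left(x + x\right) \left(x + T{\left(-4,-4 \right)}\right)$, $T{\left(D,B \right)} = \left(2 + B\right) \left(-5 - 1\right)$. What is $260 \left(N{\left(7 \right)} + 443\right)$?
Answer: $184340$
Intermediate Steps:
$T{\left(D,B \right)} = -12 - 6 B$ ($T{\left(D,B \right)} = \left(2 + B\right) \left(-6\right) = -12 - 6 B$)
$N{\left(x \right)} = 2 x \left(12 + x\right)$ ($N{\left(x \right)} = \left(x + x\right) \left(x - -12\right) = 2 x \left(x + \left(-12 + 24\right)\right) = 2 x \left(x + 12\right) = 2 x \left(12 + x\right)$)
$260 \left(N{\left(7 \right)} + 443\right) = 260 \left(2 \cdot 7 \left(12 + 7\right) + 443\right) = 260 \left(2 \cdot 7 \cdot 19 + 443\right) = 260 \left(266 + 443\right) = 260 \cdot 709 = 184340$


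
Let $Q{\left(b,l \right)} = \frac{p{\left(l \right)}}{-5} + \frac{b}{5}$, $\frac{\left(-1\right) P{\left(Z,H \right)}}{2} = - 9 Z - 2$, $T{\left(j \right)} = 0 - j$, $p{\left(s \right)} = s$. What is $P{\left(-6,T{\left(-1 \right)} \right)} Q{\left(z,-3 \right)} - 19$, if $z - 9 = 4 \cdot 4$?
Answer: $- \frac{3007}{5} \approx -601.4$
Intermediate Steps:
$T{\left(j \right)} = - j$
$z = 25$ ($z = 9 + 4 \cdot 4 = 9 + 16 = 25$)
$P{\left(Z,H \right)} = 4 + 18 Z$ ($P{\left(Z,H \right)} = - 2 \left(- 9 Z - 2\right) = - 2 \left(-2 - 9 Z\right) = 4 + 18 Z$)
$Q{\left(b,l \right)} = - \frac{l}{5} + \frac{b}{5}$ ($Q{\left(b,l \right)} = \frac{l}{-5} + \frac{b}{5} = l \left(- \frac{1}{5}\right) + b \frac{1}{5} = - \frac{l}{5} + \frac{b}{5}$)
$P{\left(-6,T{\left(-1 \right)} \right)} Q{\left(z,-3 \right)} - 19 = \left(4 + 18 \left(-6\right)\right) \left(\left(- \frac{1}{5}\right) \left(-3\right) + \frac{1}{5} \cdot 25\right) - 19 = \left(4 - 108\right) \left(\frac{3}{5} + 5\right) - 19 = \left(-104\right) \frac{28}{5} - 19 = - \frac{2912}{5} - 19 = - \frac{3007}{5}$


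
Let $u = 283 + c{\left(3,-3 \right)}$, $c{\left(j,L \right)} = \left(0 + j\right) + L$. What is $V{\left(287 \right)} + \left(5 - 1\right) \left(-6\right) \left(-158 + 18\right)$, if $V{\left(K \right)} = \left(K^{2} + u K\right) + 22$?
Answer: $166972$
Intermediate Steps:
$c{\left(j,L \right)} = L + j$ ($c{\left(j,L \right)} = j + L = L + j$)
$u = 283$ ($u = 283 + \left(-3 + 3\right) = 283 + 0 = 283$)
$V{\left(K \right)} = 22 + K^{2} + 283 K$ ($V{\left(K \right)} = \left(K^{2} + 283 K\right) + 22 = 22 + K^{2} + 283 K$)
$V{\left(287 \right)} + \left(5 - 1\right) \left(-6\right) \left(-158 + 18\right) = \left(22 + 287^{2} + 283 \cdot 287\right) + \left(5 - 1\right) \left(-6\right) \left(-158 + 18\right) = \left(22 + 82369 + 81221\right) + 4 \left(-6\right) \left(-140\right) = 163612 - -3360 = 163612 + 3360 = 166972$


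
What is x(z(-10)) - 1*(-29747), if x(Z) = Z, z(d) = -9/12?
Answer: 118985/4 ≈ 29746.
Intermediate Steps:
z(d) = -¾ (z(d) = -9*1/12 = -¾)
x(z(-10)) - 1*(-29747) = -¾ - 1*(-29747) = -¾ + 29747 = 118985/4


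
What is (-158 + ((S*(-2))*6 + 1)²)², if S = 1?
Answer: 1369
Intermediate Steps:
(-158 + ((S*(-2))*6 + 1)²)² = (-158 + ((1*(-2))*6 + 1)²)² = (-158 + (-2*6 + 1)²)² = (-158 + (-12 + 1)²)² = (-158 + (-11)²)² = (-158 + 121)² = (-37)² = 1369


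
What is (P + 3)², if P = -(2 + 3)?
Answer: 4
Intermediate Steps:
P = -5 (P = -1*5 = -5)
(P + 3)² = (-5 + 3)² = (-2)² = 4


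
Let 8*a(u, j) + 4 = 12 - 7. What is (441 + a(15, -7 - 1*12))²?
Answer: 12453841/64 ≈ 1.9459e+5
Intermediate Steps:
a(u, j) = ⅛ (a(u, j) = -½ + (12 - 7)/8 = -½ + (⅛)*5 = -½ + 5/8 = ⅛)
(441 + a(15, -7 - 1*12))² = (441 + ⅛)² = (3529/8)² = 12453841/64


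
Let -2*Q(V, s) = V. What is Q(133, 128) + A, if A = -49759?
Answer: -99651/2 ≈ -49826.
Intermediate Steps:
Q(V, s) = -V/2
Q(133, 128) + A = -½*133 - 49759 = -133/2 - 49759 = -99651/2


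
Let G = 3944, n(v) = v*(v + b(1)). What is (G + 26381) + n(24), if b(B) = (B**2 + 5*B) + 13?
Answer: 31357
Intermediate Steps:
b(B) = 13 + B**2 + 5*B
n(v) = v*(19 + v) (n(v) = v*(v + (13 + 1**2 + 5*1)) = v*(v + (13 + 1 + 5)) = v*(v + 19) = v*(19 + v))
(G + 26381) + n(24) = (3944 + 26381) + 24*(19 + 24) = 30325 + 24*43 = 30325 + 1032 = 31357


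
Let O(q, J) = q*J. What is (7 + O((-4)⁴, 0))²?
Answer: 49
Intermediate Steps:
O(q, J) = J*q
(7 + O((-4)⁴, 0))² = (7 + 0*(-4)⁴)² = (7 + 0*256)² = (7 + 0)² = 7² = 49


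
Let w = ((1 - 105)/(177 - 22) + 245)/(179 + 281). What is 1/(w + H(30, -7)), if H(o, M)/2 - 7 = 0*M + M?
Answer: 71300/37871 ≈ 1.8827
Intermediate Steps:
H(o, M) = 14 + 2*M (H(o, M) = 14 + 2*(0*M + M) = 14 + 2*(0 + M) = 14 + 2*M)
w = 37871/71300 (w = (-104/155 + 245)/460 = (-104*1/155 + 245)*(1/460) = (-104/155 + 245)*(1/460) = (37871/155)*(1/460) = 37871/71300 ≈ 0.53115)
1/(w + H(30, -7)) = 1/(37871/71300 + (14 + 2*(-7))) = 1/(37871/71300 + (14 - 14)) = 1/(37871/71300 + 0) = 1/(37871/71300) = 71300/37871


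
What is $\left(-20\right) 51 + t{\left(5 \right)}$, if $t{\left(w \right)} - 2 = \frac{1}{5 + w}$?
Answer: $- \frac{10179}{10} \approx -1017.9$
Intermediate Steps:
$t{\left(w \right)} = 2 + \frac{1}{5 + w}$
$\left(-20\right) 51 + t{\left(5 \right)} = \left(-20\right) 51 + \frac{11 + 2 \cdot 5}{5 + 5} = -1020 + \frac{11 + 10}{10} = -1020 + \frac{1}{10} \cdot 21 = -1020 + \frac{21}{10} = - \frac{10179}{10}$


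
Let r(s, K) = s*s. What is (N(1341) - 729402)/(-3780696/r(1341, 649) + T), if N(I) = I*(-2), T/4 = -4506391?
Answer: 109707728967/2701252753015 ≈ 0.040614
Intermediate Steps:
r(s, K) = s**2
T = -18025564 (T = 4*(-4506391) = -18025564)
N(I) = -2*I
(N(1341) - 729402)/(-3780696/r(1341, 649) + T) = (-2*1341 - 729402)/(-3780696/(1341**2) - 18025564) = (-2682 - 729402)/(-3780696/1798281 - 18025564) = -732084/(-3780696*1/1798281 - 18025564) = -732084/(-1260232/599427 - 18025564) = -732084/(-10805011012060/599427) = -732084*(-599427/10805011012060) = 109707728967/2701252753015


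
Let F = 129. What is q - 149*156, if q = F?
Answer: -23115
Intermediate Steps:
q = 129
q - 149*156 = 129 - 149*156 = 129 - 23244 = -23115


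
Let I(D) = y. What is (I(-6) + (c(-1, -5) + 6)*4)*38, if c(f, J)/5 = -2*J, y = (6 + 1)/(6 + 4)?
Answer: 42693/5 ≈ 8538.6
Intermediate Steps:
y = 7/10 ≈ 0.70000
I(D) = 7/10
c(f, J) = -10*J (c(f, J) = 5*(-2*J) = -10*J)
(I(-6) + (c(-1, -5) + 6)*4)*38 = (7/10 + (-10*(-5) + 6)*4)*38 = (7/10 + (50 + 6)*4)*38 = (7/10 + 56*4)*38 = (7/10 + 224)*38 = (2247/10)*38 = 42693/5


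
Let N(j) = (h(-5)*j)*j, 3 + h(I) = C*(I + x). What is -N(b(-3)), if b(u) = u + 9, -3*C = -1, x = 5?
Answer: 108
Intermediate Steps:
C = ⅓ (C = -⅓*(-1) = ⅓ ≈ 0.33333)
b(u) = 9 + u
h(I) = -4/3 + I/3 (h(I) = -3 + (I + 5)/3 = -3 + (5 + I)/3 = -3 + (5/3 + I/3) = -4/3 + I/3)
N(j) = -3*j² (N(j) = ((-4/3 + (⅓)*(-5))*j)*j = ((-4/3 - 5/3)*j)*j = (-3*j)*j = -3*j²)
-N(b(-3)) = -(-3)*(9 - 3)² = -(-3)*6² = -(-3)*36 = -1*(-108) = 108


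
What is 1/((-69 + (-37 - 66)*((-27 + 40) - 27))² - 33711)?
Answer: 1/1851418 ≈ 5.4013e-7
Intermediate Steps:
1/((-69 + (-37 - 66)*((-27 + 40) - 27))² - 33711) = 1/((-69 - 103*(13 - 27))² - 33711) = 1/((-69 - 103*(-14))² - 33711) = 1/((-69 + 1442)² - 33711) = 1/(1373² - 33711) = 1/(1885129 - 33711) = 1/1851418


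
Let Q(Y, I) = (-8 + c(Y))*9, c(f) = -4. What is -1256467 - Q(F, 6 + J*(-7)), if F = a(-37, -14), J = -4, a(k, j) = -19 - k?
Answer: -1256359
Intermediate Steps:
F = 18 (F = -19 - 1*(-37) = -19 + 37 = 18)
Q(Y, I) = -108 (Q(Y, I) = (-8 - 4)*9 = -12*9 = -108)
-1256467 - Q(F, 6 + J*(-7)) = -1256467 - 1*(-108) = -1256467 + 108 = -1256359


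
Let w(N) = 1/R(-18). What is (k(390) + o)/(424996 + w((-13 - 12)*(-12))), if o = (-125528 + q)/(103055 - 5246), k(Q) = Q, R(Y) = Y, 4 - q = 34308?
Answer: 227914068/249410569981 ≈ 0.00091381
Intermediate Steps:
q = -34304 (q = 4 - 1*34308 = 4 - 34308 = -34304)
o = -159832/97809 (o = (-125528 - 34304)/(103055 - 5246) = -159832/97809 ≈ -1.6341)
w(N) = -1/18 (w(N) = 1/(-18) = -1/18)
(k(390) + o)/(424996 + w((-13 - 12)*(-12))) = (390 - 159832/97809)/(424996 - 1/18) = 37985678/(97809*(7649927/18)) = (37985678/97809)*(18/7649927) = 227914068/249410569981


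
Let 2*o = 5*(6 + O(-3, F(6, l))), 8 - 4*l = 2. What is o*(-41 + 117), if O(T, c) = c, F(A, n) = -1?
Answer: 950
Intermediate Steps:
l = 3/2 (l = 2 - ¼*2 = 2 - ½ = 3/2 ≈ 1.5000)
o = 25/2 (o = (5*(6 - 1))/2 = (5*5)/2 = (½)*25 = 25/2 ≈ 12.500)
o*(-41 + 117) = 25*(-41 + 117)/2 = (25/2)*76 = 950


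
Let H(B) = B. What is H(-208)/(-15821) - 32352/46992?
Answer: -804594/1191443 ≈ -0.67531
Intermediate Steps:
H(-208)/(-15821) - 32352/46992 = -208/(-15821) - 32352/46992 = -208*(-1/15821) - 32352*1/46992 = 16/1217 - 674/979 = -804594/1191443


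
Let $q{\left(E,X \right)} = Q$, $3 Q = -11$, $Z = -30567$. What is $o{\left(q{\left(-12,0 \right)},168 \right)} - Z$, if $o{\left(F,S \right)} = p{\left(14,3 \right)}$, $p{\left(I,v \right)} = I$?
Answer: $30581$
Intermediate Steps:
$Q = - \frac{11}{3}$ ($Q = \frac{1}{3} \left(-11\right) = - \frac{11}{3} \approx -3.6667$)
$q{\left(E,X \right)} = - \frac{11}{3}$
$o{\left(F,S \right)} = 14$
$o{\left(q{\left(-12,0 \right)},168 \right)} - Z = 14 - -30567 = 14 + 30567 = 30581$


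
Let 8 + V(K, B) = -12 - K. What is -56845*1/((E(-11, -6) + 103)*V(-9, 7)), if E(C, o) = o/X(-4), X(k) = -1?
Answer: 56845/1199 ≈ 47.410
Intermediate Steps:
V(K, B) = -20 - K (V(K, B) = -8 + (-12 - K) = -20 - K)
E(C, o) = -o (E(C, o) = o/(-1) = o*(-1) = -o)
-56845*1/((E(-11, -6) + 103)*V(-9, 7)) = -56845*1/((-20 - 1*(-9))*(-1*(-6) + 103)) = -56845*1/((-20 + 9)*(6 + 103)) = -56845/(109*(-11)) = -56845/(-1199) = -56845*(-1/1199) = 56845/1199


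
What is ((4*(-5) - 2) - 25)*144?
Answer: -6768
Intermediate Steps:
((4*(-5) - 2) - 25)*144 = ((-20 - 2) - 25)*144 = (-22 - 25)*144 = -47*144 = -6768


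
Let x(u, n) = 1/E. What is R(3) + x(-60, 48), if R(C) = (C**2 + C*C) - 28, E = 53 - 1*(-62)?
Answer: -1149/115 ≈ -9.9913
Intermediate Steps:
E = 115 (E = 53 + 62 = 115)
R(C) = -28 + 2*C**2 (R(C) = (C**2 + C**2) - 28 = 2*C**2 - 28 = -28 + 2*C**2)
x(u, n) = 1/115
R(3) + x(-60, 48) = (-28 + 2*3**2) + 1/115 = (-28 + 2*9) + 1/115 = (-28 + 18) + 1/115 = -10 + 1/115 = -1149/115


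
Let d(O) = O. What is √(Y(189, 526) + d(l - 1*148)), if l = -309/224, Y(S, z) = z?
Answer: √1181082/56 ≈ 19.407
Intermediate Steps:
l = -309/224 (l = -309*1/224 = -309/224 ≈ -1.3795)
√(Y(189, 526) + d(l - 1*148)) = √(526 + (-309/224 - 1*148)) = √(526 + (-309/224 - 148)) = √(526 - 33461/224) = √(84363/224) = √1181082/56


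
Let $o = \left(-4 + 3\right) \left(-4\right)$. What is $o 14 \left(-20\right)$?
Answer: $-1120$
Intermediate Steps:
$o = 4$ ($o = \left(-1\right) \left(-4\right) = 4$)
$o 14 \left(-20\right) = 4 \cdot 14 \left(-20\right) = 56 \left(-20\right) = -1120$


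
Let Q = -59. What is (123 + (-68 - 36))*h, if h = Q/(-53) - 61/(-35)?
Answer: 100662/1855 ≈ 54.265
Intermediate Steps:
h = 5298/1855 (h = -59/(-53) - 61/(-35) = -59*(-1/53) - 61*(-1/35) = 59/53 + 61/35 = 5298/1855 ≈ 2.8561)
(123 + (-68 - 36))*h = (123 + (-68 - 36))*(5298/1855) = (123 - 104)*(5298/1855) = 19*(5298/1855) = 100662/1855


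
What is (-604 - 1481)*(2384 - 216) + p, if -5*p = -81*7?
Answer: -22600833/5 ≈ -4.5202e+6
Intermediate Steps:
p = 567/5 (p = -(-81)*7/5 = -⅕*(-567) = 567/5 ≈ 113.40)
(-604 - 1481)*(2384 - 216) + p = (-604 - 1481)*(2384 - 216) + 567/5 = -2085*2168 + 567/5 = -4520280 + 567/5 = -22600833/5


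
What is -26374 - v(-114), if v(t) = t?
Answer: -26260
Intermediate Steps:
-26374 - v(-114) = -26374 - 1*(-114) = -26374 + 114 = -26260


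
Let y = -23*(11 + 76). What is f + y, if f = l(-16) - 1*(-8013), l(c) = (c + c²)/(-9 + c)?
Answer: 30012/5 ≈ 6002.4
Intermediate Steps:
l(c) = (c + c²)/(-9 + c)
y = -2001 (y = -23*87 = -2001)
f = 40017/5 (f = -16*(1 - 16)/(-9 - 16) - 1*(-8013) = -16*(-15)/(-25) + 8013 = -16*(-1/25)*(-15) + 8013 = -48/5 + 8013 = 40017/5 ≈ 8003.4)
f + y = 40017/5 - 2001 = 30012/5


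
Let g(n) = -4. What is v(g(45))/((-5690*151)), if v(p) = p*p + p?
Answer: -6/429595 ≈ -1.3967e-5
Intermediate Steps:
v(p) = p + p² (v(p) = p² + p = p + p²)
v(g(45))/((-5690*151)) = (-4*(1 - 4))/((-5690*151)) = -4*(-3)/(-859190) = 12*(-1/859190) = -6/429595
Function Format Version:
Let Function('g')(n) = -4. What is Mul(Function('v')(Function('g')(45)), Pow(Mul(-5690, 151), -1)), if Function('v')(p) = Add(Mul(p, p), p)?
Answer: Rational(-6, 429595) ≈ -1.3967e-5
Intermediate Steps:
Function('v')(p) = Add(p, Pow(p, 2)) (Function('v')(p) = Add(Pow(p, 2), p) = Add(p, Pow(p, 2)))
Mul(Function('v')(Function('g')(45)), Pow(Mul(-5690, 151), -1)) = Mul(Mul(-4, Add(1, -4)), Pow(Mul(-5690, 151), -1)) = Mul(Mul(-4, -3), Pow(-859190, -1)) = Mul(12, Rational(-1, 859190)) = Rational(-6, 429595)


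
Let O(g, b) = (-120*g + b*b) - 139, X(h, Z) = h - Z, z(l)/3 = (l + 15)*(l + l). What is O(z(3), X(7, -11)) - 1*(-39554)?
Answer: 859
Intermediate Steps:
z(l) = 6*l*(15 + l) (z(l) = 3*((l + 15)*(l + l)) = 3*((15 + l)*(2*l)) = 3*(2*l*(15 + l)) = 6*l*(15 + l))
O(g, b) = -139 + b² - 120*g (O(g, b) = (-120*g + b²) - 139 = (b² - 120*g) - 139 = -139 + b² - 120*g)
O(z(3), X(7, -11)) - 1*(-39554) = (-139 + (7 - 1*(-11))² - 720*3*(15 + 3)) - 1*(-39554) = (-139 + (7 + 11)² - 720*3*18) + 39554 = (-139 + 18² - 120*324) + 39554 = (-139 + 324 - 38880) + 39554 = -38695 + 39554 = 859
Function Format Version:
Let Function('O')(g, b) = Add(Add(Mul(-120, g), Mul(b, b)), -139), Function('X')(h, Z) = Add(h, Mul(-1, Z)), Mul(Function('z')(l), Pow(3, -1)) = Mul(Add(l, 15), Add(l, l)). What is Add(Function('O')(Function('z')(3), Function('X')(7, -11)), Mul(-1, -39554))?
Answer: 859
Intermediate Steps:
Function('z')(l) = Mul(6, l, Add(15, l)) (Function('z')(l) = Mul(3, Mul(Add(l, 15), Add(l, l))) = Mul(3, Mul(Add(15, l), Mul(2, l))) = Mul(3, Mul(2, l, Add(15, l))) = Mul(6, l, Add(15, l)))
Function('O')(g, b) = Add(-139, Pow(b, 2), Mul(-120, g)) (Function('O')(g, b) = Add(Add(Mul(-120, g), Pow(b, 2)), -139) = Add(Add(Pow(b, 2), Mul(-120, g)), -139) = Add(-139, Pow(b, 2), Mul(-120, g)))
Add(Function('O')(Function('z')(3), Function('X')(7, -11)), Mul(-1, -39554)) = Add(Add(-139, Pow(Add(7, Mul(-1, -11)), 2), Mul(-120, Mul(6, 3, Add(15, 3)))), Mul(-1, -39554)) = Add(Add(-139, Pow(Add(7, 11), 2), Mul(-120, Mul(6, 3, 18))), 39554) = Add(Add(-139, Pow(18, 2), Mul(-120, 324)), 39554) = Add(Add(-139, 324, -38880), 39554) = Add(-38695, 39554) = 859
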